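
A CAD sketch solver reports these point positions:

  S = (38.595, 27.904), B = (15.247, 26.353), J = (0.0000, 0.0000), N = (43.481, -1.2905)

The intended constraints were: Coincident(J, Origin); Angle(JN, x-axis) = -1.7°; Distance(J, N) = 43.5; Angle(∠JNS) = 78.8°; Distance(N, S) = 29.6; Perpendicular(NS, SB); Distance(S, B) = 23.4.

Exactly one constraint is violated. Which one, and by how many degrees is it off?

Perpendicular(NS, SB) — off by 5.70°.

J = (0.00, 0.00) ✓; JN at -1.700° ✓; |JN| = 43.50 ✓; ∠JNS = 78.80° ✓; |NS| = 29.60 ✓; ∠(NS, SB) = 84.30° ✗; |SB| = 23.40 ✓.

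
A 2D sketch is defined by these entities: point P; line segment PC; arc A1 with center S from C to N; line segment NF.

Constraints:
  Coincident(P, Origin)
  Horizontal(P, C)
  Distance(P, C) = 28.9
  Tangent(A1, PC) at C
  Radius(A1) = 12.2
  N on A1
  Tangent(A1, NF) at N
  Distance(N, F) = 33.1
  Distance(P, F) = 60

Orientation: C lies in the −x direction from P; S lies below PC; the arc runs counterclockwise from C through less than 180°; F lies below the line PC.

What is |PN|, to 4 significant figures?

43.13

Checks: |SN| = 12.20 ✓; ∠(SN, NF) = 90.00° ✓; |NF| = 33.10 ✓; |PF| = 60.00 ✓.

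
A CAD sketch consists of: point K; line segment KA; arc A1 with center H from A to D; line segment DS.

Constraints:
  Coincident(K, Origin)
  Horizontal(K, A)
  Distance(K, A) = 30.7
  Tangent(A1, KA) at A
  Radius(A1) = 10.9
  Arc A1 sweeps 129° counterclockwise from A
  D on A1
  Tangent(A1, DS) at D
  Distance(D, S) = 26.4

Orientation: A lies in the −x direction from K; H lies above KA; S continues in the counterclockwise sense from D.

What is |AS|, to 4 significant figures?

39.13

K is at the origin; KA is horizontal with |KA| = 30.7 and A on the −x side, so A = (-30.70, 0.000). Tangency of A1 to KA means the radius HA is perpendicular to KA, so H = A + (0, 10.9) = (-30.70, 10.90). On A1, A sits at bearing -90° from H; a 129° counterclockwise sweep puts D at bearing 39°, so D = H + 10.9·(cos 39°, sin 39°) = (-22.23, 17.76). The tangent condition forces HD to be normal to DS, so DS runs along (−sin 39°, cos 39°); with |DS| = 26.4, S = (-38.84, 38.28). Then |AS| = |S − A| = 39.13.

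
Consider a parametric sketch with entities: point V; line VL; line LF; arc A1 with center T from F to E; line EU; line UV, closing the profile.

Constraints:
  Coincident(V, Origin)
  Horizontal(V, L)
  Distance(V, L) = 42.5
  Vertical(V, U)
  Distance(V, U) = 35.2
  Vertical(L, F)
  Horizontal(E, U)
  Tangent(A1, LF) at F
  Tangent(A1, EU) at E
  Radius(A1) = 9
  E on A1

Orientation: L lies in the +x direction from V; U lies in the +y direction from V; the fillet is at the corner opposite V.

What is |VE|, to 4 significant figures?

48.59

V is at the origin; VL is horizontal with |VL| = 42.5 and L on the +x side, so L = (42.50, 0.000). VU is vertical with |VU| = 35.2 and U on the +y side, so U = (0.000, 35.20). The virtual corner opposite V is at (42.50, 35.20). Tangency of A1 to LF means the radius TF is perpendicular to LF and since A1 is tangent to EU there, TE ⟂ EU, with radius 9.0, so the center T sits 9.0 in from both sides at T = (33.50, 26.20). That places the tangent points at F = (42.50, 26.20) on LF and E = (33.50, 35.20) on EU. Then |VE| = |E − V| = 48.59.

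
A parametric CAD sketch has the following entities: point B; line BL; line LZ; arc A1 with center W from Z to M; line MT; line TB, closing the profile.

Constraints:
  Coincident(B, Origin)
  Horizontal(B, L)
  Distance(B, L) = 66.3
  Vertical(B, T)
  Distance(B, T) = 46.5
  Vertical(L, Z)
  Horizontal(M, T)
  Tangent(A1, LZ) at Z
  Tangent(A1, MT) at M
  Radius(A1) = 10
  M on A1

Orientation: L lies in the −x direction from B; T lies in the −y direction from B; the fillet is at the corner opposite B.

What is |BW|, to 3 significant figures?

67.1

BT is vertical with |BT| = 46.5 and T on the −y side, so T = (0.00, -46.5). The virtual corner opposite B is at (-66.3, -46.5). The tangent condition forces WZ to be normal to LZ and the tangent condition forces WM to be normal to MT, with radius 10.0, so the center W sits 10.0 in from both sides at W = (-56.3, -36.5). Then |BW| = |W − B| = 67.1.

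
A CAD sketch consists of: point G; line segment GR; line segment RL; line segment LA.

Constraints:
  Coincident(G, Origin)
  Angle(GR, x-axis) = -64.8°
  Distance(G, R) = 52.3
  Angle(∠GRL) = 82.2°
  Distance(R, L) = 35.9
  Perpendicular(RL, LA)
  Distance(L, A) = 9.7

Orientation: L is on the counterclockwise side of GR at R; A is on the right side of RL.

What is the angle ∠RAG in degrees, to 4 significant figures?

49.79°

G is at the origin; GR runs at -64.8° with length 52.3, so R = 52.3·(cos -64.8°, sin -64.8°) = (22.27, -47.32). ∠GRL = 82.2°, so RL runs at -64.8° + (180° − 82.2°) = 33.00° from the x-axis; with |RL| = 35.9, L = R + 35.9·(cos 33.00°, sin 33.00°) = (52.38, -27.77). RL ⟂ LA; with |LA| = 9.7 on the right of RL, A = L + 9.7·(0.5446, -0.8387) = (57.66, -35.91). Then cos ∠RAG = AR·AG / (|AR||AG|), giving 49.79°.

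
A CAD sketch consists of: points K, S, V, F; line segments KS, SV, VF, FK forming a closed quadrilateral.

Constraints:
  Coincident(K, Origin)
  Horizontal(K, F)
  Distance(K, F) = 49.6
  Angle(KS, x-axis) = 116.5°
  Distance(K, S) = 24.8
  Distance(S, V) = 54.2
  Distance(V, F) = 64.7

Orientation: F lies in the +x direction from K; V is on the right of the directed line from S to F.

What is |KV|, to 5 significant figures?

32.535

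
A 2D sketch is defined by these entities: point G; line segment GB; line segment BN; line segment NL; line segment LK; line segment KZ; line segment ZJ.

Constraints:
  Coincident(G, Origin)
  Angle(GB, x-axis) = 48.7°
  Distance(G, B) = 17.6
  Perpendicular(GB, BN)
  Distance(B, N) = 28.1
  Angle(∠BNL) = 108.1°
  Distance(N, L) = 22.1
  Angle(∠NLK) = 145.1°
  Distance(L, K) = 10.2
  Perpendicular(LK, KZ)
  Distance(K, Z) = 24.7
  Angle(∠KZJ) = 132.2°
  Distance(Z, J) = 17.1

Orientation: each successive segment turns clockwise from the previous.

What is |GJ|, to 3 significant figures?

9.47

LK ⟂ KZ, so KZ runs at 122°; with |KZ| = 24.7, Z = (2.31, -10.1). ∠KZJ = 132.2° gives ZJ at 74.1° from the x-axis; with |ZJ| = 17.1, J = (6.99, 6.39). Then |GJ| = |J − G| = 9.47.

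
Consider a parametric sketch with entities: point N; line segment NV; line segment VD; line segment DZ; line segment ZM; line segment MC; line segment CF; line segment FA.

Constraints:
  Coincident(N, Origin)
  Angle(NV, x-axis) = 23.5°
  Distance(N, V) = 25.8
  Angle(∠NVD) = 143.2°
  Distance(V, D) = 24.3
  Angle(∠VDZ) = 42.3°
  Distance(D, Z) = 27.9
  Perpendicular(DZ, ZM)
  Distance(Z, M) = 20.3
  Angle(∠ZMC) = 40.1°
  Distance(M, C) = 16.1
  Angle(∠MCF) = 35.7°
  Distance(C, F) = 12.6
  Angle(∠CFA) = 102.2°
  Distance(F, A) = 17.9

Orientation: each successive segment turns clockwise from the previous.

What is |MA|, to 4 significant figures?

8.750

∠MCF = 35.7° gives CF at -165.2° from the x-axis; with |CF| = 12.6, F = (15.92, -0.03599). ∠CFA = 102.2° gives FA at 117.0° from the x-axis; with |FA| = 17.9, A = (7.797, 15.91). Then |MA| = |A − M| = 8.750.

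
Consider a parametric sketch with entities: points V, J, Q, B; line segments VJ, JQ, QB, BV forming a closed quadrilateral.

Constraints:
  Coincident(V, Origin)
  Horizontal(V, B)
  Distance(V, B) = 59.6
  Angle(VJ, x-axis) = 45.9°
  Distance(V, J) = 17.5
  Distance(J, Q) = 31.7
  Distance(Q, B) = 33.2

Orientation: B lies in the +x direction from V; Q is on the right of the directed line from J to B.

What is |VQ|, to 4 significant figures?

32.64

Checks: |JQ| = 31.70 ✓; |QB| = 33.20 ✓.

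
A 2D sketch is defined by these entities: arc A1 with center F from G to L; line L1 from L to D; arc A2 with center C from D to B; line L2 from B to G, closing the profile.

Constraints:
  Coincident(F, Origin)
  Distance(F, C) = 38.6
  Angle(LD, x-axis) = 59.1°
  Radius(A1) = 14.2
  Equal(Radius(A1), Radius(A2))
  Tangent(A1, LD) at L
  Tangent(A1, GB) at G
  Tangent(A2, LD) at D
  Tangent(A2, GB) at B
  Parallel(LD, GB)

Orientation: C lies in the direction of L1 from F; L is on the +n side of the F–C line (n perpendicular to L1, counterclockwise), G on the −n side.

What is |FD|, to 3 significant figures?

41.1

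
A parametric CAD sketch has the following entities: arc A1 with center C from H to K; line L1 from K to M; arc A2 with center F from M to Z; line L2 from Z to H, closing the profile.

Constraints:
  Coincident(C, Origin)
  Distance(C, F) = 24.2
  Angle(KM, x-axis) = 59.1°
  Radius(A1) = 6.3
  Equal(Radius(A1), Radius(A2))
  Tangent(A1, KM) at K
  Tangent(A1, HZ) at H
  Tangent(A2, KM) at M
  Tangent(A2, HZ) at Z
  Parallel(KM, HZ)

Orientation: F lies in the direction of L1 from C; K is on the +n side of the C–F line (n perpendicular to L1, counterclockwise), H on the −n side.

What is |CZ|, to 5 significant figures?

25.007

Tangency of A1 to both parallel lines with radius 6.3 puts K and H at C ± 6.3·n: K = (-5.4058, 3.2353), H = (5.4058, -3.2353). Equal radii place M and Z the same way about F: M = F + 6.3·n = (7.0219, 24.000), Z = F − 6.3·n = (17.834, 17.530). Then |CZ| = |Z − C| = 25.007.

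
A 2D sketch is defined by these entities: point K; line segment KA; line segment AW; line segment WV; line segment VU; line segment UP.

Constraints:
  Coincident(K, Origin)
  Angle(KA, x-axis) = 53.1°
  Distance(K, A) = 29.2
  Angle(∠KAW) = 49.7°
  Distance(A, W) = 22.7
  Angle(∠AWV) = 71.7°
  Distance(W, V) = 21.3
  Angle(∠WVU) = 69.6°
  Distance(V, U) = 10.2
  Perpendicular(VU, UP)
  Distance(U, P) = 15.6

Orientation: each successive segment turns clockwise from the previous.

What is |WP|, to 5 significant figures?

5.1719

K is at the origin; KA runs at 53.1° with length 29.2, so A = (17.532, 23.351). ∠KAW = 49.7° gives AW at -77.200° from the x-axis; with |AW| = 22.7, W = (22.561, 1.2149). ∠AWV = 71.7° gives WV at 174.50° from the x-axis; with |WV| = 21.3, V = (1.3595, 3.2564). ∠WVU = 69.6° gives VU at 64.100° from the x-axis; with |VU| = 10.2, U = (5.8149, 12.432). VU is perpendicular to UP, so UP runs at -25.900°; with |UP| = 15.6, P = (19.848, 5.6178). Then |WP| = |P − W| = 5.1719.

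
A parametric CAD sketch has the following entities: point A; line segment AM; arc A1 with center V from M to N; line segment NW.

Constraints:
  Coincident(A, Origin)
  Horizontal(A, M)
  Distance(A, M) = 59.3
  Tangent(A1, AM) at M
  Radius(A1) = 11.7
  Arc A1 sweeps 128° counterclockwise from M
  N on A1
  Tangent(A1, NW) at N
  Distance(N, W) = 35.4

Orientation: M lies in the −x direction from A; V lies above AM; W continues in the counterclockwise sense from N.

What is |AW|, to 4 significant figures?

85.77

A is at the origin; AM is horizontal with |AM| = 59.3 and M on the −x side, so M = (-59.30, 0.000). The tangent condition forces VM to be normal to AM, so V = M + (0, 11.7) = (-59.30, 11.70). On A1, M sits at bearing -90° from V; a 128° counterclockwise sweep puts N at bearing 38°, so N = V + 11.7·(cos 38°, sin 38°) = (-50.08, 18.90). Tangency of A1 to NW means the radius VN is perpendicular to NW, so NW runs along (−sin 38°, cos 38°); with |NW| = 35.4, W = (-71.87, 46.80). Then |AW| = |W − A| = 85.77.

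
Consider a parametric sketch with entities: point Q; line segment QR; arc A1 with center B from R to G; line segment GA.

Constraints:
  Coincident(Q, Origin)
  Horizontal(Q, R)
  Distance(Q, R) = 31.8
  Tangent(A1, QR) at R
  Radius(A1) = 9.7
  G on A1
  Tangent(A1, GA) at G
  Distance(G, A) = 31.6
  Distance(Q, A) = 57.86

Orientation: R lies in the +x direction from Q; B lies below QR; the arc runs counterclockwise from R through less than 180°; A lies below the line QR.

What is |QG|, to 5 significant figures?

27.802

Checks: ∠(BR, RQ) = 90.00° ✓; |BR| = 9.700 ✓; |BG| = 9.700 ✓; ∠(BG, GA) = 90.00° ✓; |GA| = 31.60 ✓; |QA| = 57.86 ✓.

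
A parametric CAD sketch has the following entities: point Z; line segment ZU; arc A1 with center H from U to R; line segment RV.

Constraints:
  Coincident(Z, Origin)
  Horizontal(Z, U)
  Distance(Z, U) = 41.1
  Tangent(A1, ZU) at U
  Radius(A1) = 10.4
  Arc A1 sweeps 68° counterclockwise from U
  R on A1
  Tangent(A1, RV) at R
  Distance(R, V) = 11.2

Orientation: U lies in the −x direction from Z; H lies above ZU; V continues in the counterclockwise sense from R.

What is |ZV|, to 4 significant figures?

32.07

Z is at the origin; Z and U share the same y with |ZU| = 41.1 and U on the −x side, so U = (-41.10, 0.000). Since A1 is tangent to ZU there, HU ⟂ ZU, so H = U + (0, 10.4) = (-41.10, 10.40). On A1, U sits at bearing -90° from H; a 68° counterclockwise sweep puts R at bearing -22°, so R = H + 10.4·(cos -22°, sin -22°) = (-31.46, 6.504). The tangent condition forces HR to be normal to RV, so RV runs along (−sin -22°, cos -22°); with |RV| = 11.2, V = (-27.26, 16.89). Then |ZV| = |V − Z| = 32.07.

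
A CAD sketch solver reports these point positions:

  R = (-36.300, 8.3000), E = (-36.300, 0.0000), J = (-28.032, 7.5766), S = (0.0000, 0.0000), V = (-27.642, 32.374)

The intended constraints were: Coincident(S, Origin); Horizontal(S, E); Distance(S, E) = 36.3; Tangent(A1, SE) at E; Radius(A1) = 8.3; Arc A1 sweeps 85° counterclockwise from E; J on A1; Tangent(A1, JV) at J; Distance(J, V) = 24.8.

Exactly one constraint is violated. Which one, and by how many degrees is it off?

Tangent(A1, JV) at J — off by 4.10°.

S = (0.00, 0.00) ✓; S.y = 0.00, E.y = 0.00 ✓; |SE| = 36.30 ✓; ∠(RE, ES) = 90.00° ✓; |RE| = 8.300 ✓; bearing(R→J) − bearing(R→E) = 85.00° ✓; |RJ| = 8.300 ✓; ∠(RJ, JV) = 85.90° ✗; |JV| = 24.80 ✓.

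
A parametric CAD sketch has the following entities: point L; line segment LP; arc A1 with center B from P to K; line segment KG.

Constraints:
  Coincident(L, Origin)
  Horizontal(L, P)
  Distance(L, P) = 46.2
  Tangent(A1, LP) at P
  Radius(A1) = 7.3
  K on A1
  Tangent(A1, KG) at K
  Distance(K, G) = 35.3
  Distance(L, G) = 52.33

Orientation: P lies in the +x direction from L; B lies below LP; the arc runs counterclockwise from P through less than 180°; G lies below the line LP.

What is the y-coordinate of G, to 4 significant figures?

-40.77

L is at the origin; L and P share the same y with |LP| = 46.2 and P on the +x side, so P = (46.20, 0.000). Tangency of A1 to LP means the radius BP is perpendicular to LP, so B = P + (0, -7.3) = (46.20, -7.300). Since BK ⟂ KG (tangency), |BG| = √(7.3² + 35.3²) = 36.05 regardless of where K sits on A1. So G lies on both circle(L, 52.33) and circle(B, 36.05); the below-LP intersection is G = (32.81, -40.77). K is the foot of the tangent from G: K = (39.01, -6.017).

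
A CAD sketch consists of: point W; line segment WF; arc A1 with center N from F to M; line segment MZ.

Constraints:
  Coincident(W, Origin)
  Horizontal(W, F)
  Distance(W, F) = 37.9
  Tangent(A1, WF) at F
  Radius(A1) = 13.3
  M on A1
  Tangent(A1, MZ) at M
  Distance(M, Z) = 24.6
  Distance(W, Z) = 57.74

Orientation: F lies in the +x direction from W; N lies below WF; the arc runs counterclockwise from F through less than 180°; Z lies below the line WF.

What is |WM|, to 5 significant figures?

33.891

W is at the origin; W and F share the same y with |WF| = 37.9 and F on the +x side, so F = (37.900, 0.0000). A1 meets WF tangentially, so NF is at right angles to WF, so N = F + (0, -13.3) = (37.900, -13.300). Since NM ⟂ MZ (tangency), |NZ| = √(13.3² + 24.6²) = 27.965 regardless of where M sits on A1. So Z lies on both circle(W, 57.74) and circle(N, 27.965); the below-WF intersection is Z = (40.511, -41.143). M is the foot of the tangent from Z: M = (26.842, -20.690).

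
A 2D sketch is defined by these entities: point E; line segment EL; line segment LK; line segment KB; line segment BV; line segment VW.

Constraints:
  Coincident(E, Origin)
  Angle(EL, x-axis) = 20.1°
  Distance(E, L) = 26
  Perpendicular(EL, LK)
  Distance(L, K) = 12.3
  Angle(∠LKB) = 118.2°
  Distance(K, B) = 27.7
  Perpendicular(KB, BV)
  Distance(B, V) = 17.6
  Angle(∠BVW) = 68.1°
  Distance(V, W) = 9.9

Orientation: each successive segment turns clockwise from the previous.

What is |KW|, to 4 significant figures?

23.16

The perpendicularity gives BV at right angles to KB, so BV runs at 138.3°; with |BV| = 17.6, V = (-2.924, -11.59). ∠BVW = 68.1° gives VW at 26.40° from the x-axis; with |VW| = 9.9, W = (5.943, -7.188). Then |KW| = |W − K| = 23.16.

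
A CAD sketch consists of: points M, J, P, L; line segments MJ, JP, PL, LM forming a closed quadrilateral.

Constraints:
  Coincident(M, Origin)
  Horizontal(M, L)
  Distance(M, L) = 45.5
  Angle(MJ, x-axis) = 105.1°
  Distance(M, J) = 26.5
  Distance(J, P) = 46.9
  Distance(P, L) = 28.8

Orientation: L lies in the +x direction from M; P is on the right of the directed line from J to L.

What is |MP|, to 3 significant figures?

23.7

Checks: |JP| = 46.90 ✓; |PL| = 28.80 ✓.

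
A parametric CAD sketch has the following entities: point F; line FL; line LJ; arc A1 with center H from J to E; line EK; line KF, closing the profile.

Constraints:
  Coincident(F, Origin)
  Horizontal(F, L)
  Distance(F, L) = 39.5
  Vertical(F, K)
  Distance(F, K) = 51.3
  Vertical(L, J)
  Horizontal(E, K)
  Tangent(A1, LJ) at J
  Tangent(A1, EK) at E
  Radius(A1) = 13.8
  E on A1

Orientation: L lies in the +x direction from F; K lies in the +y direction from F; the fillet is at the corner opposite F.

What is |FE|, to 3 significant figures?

57.4

The virtual corner opposite F is at (39.5, 51.3). A1 meets LJ tangentially, so HJ is at right angles to LJ and the tangent condition forces HE to be normal to EK, with radius 13.8, so the center H sits 13.8 in from both sides at H = (25.7, 37.5). That places the tangent points at J = (39.5, 37.5) on LJ and E = (25.7, 51.3) on EK. Then |FE| = |E − F| = 57.4.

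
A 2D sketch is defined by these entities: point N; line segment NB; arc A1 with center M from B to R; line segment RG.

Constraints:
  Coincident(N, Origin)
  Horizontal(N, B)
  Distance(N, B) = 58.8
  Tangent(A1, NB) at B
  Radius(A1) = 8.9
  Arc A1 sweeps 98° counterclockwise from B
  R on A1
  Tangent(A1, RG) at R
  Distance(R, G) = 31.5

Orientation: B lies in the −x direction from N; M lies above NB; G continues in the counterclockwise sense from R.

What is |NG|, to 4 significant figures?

68.30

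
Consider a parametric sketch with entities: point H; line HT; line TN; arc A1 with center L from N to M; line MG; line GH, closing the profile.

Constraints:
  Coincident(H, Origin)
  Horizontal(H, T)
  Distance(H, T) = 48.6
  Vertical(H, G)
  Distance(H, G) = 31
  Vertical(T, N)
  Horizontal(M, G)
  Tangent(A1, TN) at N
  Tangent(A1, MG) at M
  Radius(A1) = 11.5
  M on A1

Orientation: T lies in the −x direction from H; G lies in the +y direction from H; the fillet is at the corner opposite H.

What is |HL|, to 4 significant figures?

41.91

HG is vertical with |HG| = 31.0 and G on the +y side, so G = (0.000, 31.00). The virtual corner opposite H is at (-48.60, 31.00). Tangency of A1 to TN means the radius LN is perpendicular to TN and A1 meets MG tangentially, so LM is at right angles to MG, with radius 11.5, so the center L sits 11.5 in from both sides at L = (-37.10, 19.50). Then |HL| = |L − H| = 41.91.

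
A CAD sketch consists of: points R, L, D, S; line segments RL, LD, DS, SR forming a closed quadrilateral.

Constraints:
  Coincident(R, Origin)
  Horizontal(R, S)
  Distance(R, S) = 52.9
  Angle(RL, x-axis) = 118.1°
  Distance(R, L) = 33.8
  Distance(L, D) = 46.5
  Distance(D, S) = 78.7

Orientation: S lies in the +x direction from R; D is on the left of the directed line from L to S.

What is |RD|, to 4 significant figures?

68.16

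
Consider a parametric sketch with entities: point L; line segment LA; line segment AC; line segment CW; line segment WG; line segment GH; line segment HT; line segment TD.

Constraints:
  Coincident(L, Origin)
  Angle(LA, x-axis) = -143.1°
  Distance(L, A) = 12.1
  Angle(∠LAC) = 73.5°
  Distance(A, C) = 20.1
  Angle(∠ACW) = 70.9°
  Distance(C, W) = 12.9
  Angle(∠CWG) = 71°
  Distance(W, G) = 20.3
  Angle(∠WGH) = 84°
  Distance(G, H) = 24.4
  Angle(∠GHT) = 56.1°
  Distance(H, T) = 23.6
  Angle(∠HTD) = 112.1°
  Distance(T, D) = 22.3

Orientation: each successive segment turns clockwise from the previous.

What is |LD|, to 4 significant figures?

6.128

L is at the origin; LA runs at -143.1° with length 12.1, so A = (-9.676, -7.265). ∠LAC = 73.5° gives AC at 110.4° from the x-axis; with |AC| = 20.1, C = (-16.68, 11.57). ∠ACW = 70.9° gives CW at 1.300° from the x-axis; with |CW| = 12.9, W = (-3.786, 11.87). ∠CWG = 71.0° gives WG at -107.7° from the x-axis; with |WG| = 20.3, G = (-9.958, -7.472). ∠WGH = 84.0° gives GH at 156.3° from the x-axis; with |GH| = 24.4, H = (-32.30, 2.335). ∠GHT = 56.1° gives HT at 32.40° from the x-axis; with |HT| = 23.6, T = (-12.37, 14.98). ∠HTD = 112.1° gives TD at -35.50° from the x-axis; with |TD| = 22.3, D = (5.781, 2.031). Then |LD| = |D − L| = 6.128.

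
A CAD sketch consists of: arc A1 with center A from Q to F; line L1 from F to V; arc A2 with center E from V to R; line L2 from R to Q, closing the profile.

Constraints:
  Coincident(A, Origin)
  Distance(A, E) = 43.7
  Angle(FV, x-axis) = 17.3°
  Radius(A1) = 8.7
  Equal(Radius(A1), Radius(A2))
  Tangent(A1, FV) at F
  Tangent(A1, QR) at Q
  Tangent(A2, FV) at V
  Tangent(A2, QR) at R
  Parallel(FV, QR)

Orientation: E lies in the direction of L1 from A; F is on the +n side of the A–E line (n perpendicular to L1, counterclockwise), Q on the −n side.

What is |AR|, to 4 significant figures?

44.56

The slot axis is L1's direction at 17.3°, so u = (cos 17.3°, sin 17.3°) = (0.9548, 0.2974) and n = (−sin 17.3°, cos 17.3°) = (-0.2974, 0.9548). A is at the origin and E lies 43.7 along u from A, so E = 43.7·u = (41.72, 13.00). Tangency of A1 to both parallel lines with radius 8.7 puts F and Q at A ± 8.7·n: F = (-2.587, 8.306), Q = (2.587, -8.306). Equal radii place V and R the same way about E: V = E + 8.7·n = (39.14, 21.30), R = E − 8.7·n = (44.31, 4.689). Then |AR| = |R − A| = 44.56.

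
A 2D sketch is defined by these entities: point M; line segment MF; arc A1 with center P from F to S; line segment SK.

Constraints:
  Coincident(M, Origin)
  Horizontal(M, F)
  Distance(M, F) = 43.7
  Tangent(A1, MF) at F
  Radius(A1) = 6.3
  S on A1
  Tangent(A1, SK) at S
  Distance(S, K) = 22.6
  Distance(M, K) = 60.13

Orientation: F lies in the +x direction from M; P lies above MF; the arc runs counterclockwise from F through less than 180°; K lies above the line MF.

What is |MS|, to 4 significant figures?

50.21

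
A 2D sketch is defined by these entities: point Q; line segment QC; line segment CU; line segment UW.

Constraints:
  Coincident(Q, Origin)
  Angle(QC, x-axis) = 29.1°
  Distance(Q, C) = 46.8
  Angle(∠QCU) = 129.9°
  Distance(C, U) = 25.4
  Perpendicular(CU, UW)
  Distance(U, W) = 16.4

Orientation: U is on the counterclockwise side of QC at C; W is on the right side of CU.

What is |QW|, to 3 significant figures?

76.2

Q is at the origin; QC runs at 29.1° with length 46.8, so C = 46.8·(cos 29.1°, sin 29.1°) = (40.9, 22.8). ∠QCU = 129.9°, so CU runs at 29.1° + (180° − 129.9°) = 79.2° from the x-axis; with |CU| = 25.4, U = C + 25.4·(cos 79.2°, sin 79.2°) = (45.7, 47.7). CU is perpendicular to UW; with |UW| = 16.4 on the right of CU, W = U + 16.4·(0.982, -0.187) = (61.8, 44.6). Then |QW| = |W − Q| = 76.2.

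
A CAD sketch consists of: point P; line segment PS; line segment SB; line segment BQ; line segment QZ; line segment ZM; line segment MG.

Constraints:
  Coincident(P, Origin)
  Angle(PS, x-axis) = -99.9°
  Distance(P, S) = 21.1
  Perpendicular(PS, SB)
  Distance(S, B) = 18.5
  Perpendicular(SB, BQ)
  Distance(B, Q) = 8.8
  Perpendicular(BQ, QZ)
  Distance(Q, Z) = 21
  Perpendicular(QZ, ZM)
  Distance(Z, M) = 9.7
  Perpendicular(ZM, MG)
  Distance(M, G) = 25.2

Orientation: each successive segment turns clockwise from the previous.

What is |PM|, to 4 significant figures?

22.14

P is at the origin; PS runs at -99.9° with length 21.1, so S = (-3.628, -20.79). PS ⟂ SB, so SB runs at 170.1°; with |SB| = 18.5, B = (-21.85, -17.61). SB is perpendicular to BQ, so BQ runs at 80.10°; with |BQ| = 8.8, Q = (-20.34, -8.936). BQ is perpendicular to QZ, so QZ runs at -9.900°; with |QZ| = 21.0, Z = (0.3480, -12.55). QZ ⟂ ZM, so ZM runs at -99.90°; with |ZM| = 9.7, M = (-1.320, -22.10). Then |PM| = |M − P| = 22.14.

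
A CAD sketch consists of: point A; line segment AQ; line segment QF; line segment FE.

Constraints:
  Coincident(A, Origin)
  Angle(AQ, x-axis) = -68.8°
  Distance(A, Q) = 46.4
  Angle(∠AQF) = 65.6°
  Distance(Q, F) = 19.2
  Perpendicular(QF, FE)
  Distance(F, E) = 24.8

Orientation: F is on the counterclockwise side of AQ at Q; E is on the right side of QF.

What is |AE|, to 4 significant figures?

67.06

A is at the origin; AQ runs at -68.8° with length 46.4, so Q = 46.4·(cos -68.8°, sin -68.8°) = (16.78, -43.26). ∠AQF = 65.6°, so QF runs at -68.8° + (180° − 65.6°) = 45.60° from the x-axis; with |QF| = 19.2, F = Q + 19.2·(cos 45.60°, sin 45.60°) = (30.21, -29.54). The perpendicularity gives FE at right angles to QF; with |FE| = 24.8 on the right of QF, E = F + 24.8·(0.7145, -0.6997) = (47.93, -46.89). Then |AE| = |E − A| = 67.06.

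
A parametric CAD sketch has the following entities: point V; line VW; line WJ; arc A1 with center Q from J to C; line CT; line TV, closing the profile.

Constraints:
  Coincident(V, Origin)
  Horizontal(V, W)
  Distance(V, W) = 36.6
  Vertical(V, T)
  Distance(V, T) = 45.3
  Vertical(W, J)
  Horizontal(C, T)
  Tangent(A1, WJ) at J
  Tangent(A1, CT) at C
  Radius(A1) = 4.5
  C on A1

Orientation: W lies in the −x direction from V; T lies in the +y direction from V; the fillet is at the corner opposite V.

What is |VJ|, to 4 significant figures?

54.81

The virtual corner opposite V is at (-36.60, 45.30). Since A1 is tangent to WJ there, QJ ⟂ WJ and the tangent condition forces QC to be normal to CT, with radius 4.5, so the center Q sits 4.5 in from both sides at Q = (-32.10, 40.80). That places the tangent points at J = (-36.60, 40.80) on WJ and C = (-32.10, 45.30) on CT. Then |VJ| = |J − V| = 54.81.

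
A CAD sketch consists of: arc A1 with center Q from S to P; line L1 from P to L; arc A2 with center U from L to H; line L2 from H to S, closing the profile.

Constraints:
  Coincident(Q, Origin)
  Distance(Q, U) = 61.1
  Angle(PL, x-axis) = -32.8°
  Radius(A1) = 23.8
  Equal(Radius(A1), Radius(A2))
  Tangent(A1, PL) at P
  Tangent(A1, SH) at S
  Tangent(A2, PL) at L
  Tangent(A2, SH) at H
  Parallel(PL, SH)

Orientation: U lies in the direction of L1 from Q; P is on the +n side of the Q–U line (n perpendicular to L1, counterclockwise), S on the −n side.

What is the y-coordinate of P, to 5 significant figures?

20.005

Q is at the origin and U lies 61.1 along u from Q, so U = 61.1·u = (51.359, -33.098). Tangency of A1 to both parallel lines with radius 23.8 puts P and S at Q ± 23.8·n: P = (12.893, 20.005), S = (-12.893, -20.005). So P.y = 20.005.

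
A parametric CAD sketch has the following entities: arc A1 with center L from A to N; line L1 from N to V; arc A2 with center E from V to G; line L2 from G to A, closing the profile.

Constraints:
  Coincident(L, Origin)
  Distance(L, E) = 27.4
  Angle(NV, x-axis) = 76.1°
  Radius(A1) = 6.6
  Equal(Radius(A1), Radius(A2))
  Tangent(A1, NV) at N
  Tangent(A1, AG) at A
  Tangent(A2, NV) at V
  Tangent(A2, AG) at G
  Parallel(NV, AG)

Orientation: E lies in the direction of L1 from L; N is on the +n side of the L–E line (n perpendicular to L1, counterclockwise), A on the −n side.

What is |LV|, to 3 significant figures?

28.2

Tangency of A1 to both parallel lines with radius 6.6 puts N and A at L ± 6.6·n: N = (-6.41, 1.59), A = (6.41, -1.59). Equal radii place V and G the same way about E: V = E + 6.6·n = (0.176, 28.2), G = E − 6.6·n = (13.0, 25.0). Then |LV| = |V − L| = 28.2.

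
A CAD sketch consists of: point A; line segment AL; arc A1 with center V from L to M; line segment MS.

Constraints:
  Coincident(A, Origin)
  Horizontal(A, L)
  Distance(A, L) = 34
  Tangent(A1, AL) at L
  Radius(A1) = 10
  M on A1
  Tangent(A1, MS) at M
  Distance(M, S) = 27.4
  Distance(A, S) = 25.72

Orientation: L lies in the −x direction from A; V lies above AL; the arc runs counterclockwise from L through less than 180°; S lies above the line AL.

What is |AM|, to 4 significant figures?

26.65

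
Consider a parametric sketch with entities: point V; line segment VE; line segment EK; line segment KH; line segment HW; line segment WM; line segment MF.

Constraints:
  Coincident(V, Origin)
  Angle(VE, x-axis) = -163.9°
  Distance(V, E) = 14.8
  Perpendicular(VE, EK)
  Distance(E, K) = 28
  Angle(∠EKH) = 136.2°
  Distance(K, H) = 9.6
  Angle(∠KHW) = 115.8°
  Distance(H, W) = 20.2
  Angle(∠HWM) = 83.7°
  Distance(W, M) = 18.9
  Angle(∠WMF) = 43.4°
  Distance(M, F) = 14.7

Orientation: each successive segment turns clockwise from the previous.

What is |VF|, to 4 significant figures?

25.40

V is at the origin; VE runs at -163.9° with length 14.8, so E = (-14.22, -4.104). VE is perpendicular to EK, so EK runs at 106.1°; with |EK| = 28.0, K = (-21.98, 22.80). ∠EKH = 136.2° gives KH at 62.30° from the x-axis; with |KH| = 9.6, H = (-17.52, 31.30). ∠KHW = 115.8° gives HW at -1.900° from the x-axis; with |HW| = 20.2, W = (2.667, 30.63). ∠HWM = 83.7° gives WM at -98.20° from the x-axis; with |WM| = 18.9, M = (-0.02865, 11.92). ∠WMF = 43.4° gives MF at 125.2° from the x-axis; with |MF| = 14.7, F = (-8.502, 23.93). Then |VF| = |F − V| = 25.40.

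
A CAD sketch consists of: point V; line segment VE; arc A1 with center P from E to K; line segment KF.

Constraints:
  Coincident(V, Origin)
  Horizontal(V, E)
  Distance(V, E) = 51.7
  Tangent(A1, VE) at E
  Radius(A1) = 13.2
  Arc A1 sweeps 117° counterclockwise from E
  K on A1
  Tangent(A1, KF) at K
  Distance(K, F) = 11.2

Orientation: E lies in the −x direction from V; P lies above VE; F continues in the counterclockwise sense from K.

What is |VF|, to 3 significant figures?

53.6

V is at the origin; V and E share the same y with |VE| = 51.7 and E on the −x side, so E = (-51.7, 0.00). A1 meets VE tangentially, so PE is at right angles to VE, so P = E + (0, 13.2) = (-51.7, 13.2). On A1, E sits at bearing -90° from P; a 117° counterclockwise sweep puts K at bearing 27°, so K = P + 13.2·(cos 27°, sin 27°) = (-39.9, 19.2). Tangency of A1 to KF means the radius PK is perpendicular to KF, so KF runs along (−sin 27°, cos 27°); with |KF| = 11.2, F = (-45.0, 29.2). Then |VF| = |F − V| = 53.6.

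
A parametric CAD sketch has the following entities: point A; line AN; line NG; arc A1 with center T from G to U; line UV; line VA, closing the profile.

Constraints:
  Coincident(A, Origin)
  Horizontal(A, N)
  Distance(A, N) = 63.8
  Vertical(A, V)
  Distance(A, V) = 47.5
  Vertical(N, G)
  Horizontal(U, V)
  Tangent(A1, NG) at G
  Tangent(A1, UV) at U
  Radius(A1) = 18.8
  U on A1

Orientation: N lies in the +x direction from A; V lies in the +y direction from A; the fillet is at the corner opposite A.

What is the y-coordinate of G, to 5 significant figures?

28.700

A is at the origin; AN is horizontal with |AN| = 63.8 and N on the +x side, so N = (63.800, 0.0000). A and V share the same x with |AV| = 47.5 and V on the +y side, so V = (0.0000, 47.500). The virtual corner opposite A is at (63.800, 47.500). Since A1 is tangent to NG there, TG ⟂ NG and A1 meets UV tangentially, so TU is at right angles to UV, with radius 18.8, so the center T sits 18.8 in from both sides at T = (45.000, 28.700). That places the tangent points at G = (63.800, 28.700) on NG and U = (45.000, 47.500) on UV. So G.y = 28.700.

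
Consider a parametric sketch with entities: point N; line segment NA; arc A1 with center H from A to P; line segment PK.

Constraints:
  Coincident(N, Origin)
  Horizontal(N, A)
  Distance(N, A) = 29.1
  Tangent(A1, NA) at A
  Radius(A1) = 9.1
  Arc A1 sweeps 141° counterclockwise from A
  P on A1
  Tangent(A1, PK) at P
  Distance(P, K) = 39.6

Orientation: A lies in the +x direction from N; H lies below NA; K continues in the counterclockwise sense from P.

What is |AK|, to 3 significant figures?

48.1

On A1, A sits at bearing 90° from H; a 141° counterclockwise sweep puts P at bearing 231°, so P = H + 9.1·(cos 231°, sin 231°) = (23.4, -16.2). Tangency of A1 to PK means the radius HP is perpendicular to PK, so PK runs along (−sin 231°, cos 231°); with |PK| = 39.6, K = (54.1, -41.1). Then |AK| = |K − A| = 48.1.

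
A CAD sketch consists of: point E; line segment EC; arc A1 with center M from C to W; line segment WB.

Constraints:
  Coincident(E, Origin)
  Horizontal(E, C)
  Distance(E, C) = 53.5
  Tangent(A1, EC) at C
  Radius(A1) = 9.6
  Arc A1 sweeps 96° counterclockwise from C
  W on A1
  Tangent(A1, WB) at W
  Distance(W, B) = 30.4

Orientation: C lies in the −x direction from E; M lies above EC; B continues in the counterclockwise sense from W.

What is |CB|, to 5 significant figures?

41.331

E is at the origin; E and C share the same y with |EC| = 53.5 and C on the −x side, so C = (-53.500, 0.0000). The tangent condition forces MC to be normal to EC, so M = C + (0, 9.6) = (-53.500, 9.6000). On A1, C sits at bearing -90° from M; a 96° counterclockwise sweep puts W at bearing 6°, so W = M + 9.6·(cos 6°, sin 6°) = (-43.953, 10.603). The tangent condition forces MW to be normal to WB, so WB runs along (−sin 6°, cos 6°); with |WB| = 30.4, B = (-47.130, 40.837). Then |CB| = |B − C| = 41.331.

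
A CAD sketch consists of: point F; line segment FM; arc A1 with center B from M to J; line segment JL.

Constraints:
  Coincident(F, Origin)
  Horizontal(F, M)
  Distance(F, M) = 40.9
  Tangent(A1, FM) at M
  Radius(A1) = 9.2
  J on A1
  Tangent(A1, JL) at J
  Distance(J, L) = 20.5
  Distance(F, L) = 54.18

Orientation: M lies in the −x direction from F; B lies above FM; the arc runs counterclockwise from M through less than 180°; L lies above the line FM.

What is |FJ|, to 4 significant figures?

36.02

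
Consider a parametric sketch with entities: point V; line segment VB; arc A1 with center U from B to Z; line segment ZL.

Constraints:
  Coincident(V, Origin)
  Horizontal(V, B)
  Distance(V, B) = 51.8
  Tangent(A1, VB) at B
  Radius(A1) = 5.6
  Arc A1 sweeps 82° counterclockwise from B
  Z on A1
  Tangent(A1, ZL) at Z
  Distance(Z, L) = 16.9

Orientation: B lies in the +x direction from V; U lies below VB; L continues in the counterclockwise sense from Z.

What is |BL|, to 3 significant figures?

23.0

V is at the origin; V and B share the same y with |VB| = 51.8 and B on the +x side, so B = (51.8, 0.00). A1 meets VB tangentially, so UB is at right angles to VB, so U = B + (0, -5.6) = (51.8, -5.60). On A1, B sits at bearing 90° from U; an 82° counterclockwise sweep puts Z at bearing 172°, so Z = U + 5.6·(cos 172°, sin 172°) = (46.3, -4.82). A1 meets ZL tangentially, so UZ is at right angles to ZL, so ZL runs along (−sin 172°, cos 172°); with |ZL| = 16.9, L = (43.9, -21.6). Then |BL| = |L − B| = 23.0.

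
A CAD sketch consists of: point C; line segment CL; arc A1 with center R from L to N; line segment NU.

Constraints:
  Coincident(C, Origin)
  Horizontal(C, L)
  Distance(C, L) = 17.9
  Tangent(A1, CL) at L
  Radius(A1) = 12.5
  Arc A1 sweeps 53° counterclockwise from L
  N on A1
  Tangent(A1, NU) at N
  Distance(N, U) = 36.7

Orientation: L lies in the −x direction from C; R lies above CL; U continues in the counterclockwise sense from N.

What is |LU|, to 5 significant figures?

46.948

On A1, L sits at bearing -90° from R; a 53° counterclockwise sweep puts N at bearing -37°, so N = R + 12.5·(cos -37°, sin -37°) = (-7.9171, 4.9773). Since A1 is tangent to NU there, RN ⟂ NU, so NU runs along (−sin -37°, cos -37°); with |NU| = 36.7, U = (14.170, 34.287). Then |LU| = |U − L| = 46.948.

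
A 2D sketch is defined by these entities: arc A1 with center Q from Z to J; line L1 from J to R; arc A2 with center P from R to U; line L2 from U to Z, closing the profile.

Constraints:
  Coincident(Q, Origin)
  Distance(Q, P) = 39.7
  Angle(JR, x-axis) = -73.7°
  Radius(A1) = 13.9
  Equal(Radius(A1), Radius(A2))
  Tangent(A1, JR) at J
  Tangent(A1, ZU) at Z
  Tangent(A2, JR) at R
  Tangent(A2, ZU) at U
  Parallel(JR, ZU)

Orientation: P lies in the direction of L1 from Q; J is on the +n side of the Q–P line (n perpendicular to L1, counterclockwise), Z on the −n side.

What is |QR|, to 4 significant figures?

42.06

Tangency of A1 to both parallel lines with radius 13.9 puts J and Z at Q ± 13.9·n: J = (13.34, 3.901), Z = (-13.34, -3.901). Equal radii place R and U the same way about P: R = P + 13.9·n = (24.48, -34.20), U = P − 13.9·n = (-2.199, -42.01). Then |QR| = |R − Q| = 42.06.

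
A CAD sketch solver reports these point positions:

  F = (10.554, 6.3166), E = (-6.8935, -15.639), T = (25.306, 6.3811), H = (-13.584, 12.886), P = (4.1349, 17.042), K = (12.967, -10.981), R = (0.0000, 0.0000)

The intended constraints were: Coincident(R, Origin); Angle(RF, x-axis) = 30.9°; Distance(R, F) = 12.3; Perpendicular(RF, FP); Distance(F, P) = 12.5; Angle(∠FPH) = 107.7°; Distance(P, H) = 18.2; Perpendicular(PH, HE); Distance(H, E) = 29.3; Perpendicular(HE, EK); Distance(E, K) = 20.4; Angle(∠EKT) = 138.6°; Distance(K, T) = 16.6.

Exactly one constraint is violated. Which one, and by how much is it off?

Distance(K, T) = 16.6 — off by 4.70.

R = (0.00, 0.00) ✓; RF at 30.90° ✓; |RF| = 12.30 ✓; ∠(RF, FP) = 90.00° ✓; |FP| = 12.50 ✓; ∠FPH = 107.7° ✓; |PH| = 18.20 ✓; ∠(PH, HE) = 90.00° ✓; |HE| = 29.30 ✓; ∠(HE, EK) = 90.00° ✓; |EK| = 20.40 ✓; ∠EKT = 138.6° ✓; |KT| = 21.30 ✗.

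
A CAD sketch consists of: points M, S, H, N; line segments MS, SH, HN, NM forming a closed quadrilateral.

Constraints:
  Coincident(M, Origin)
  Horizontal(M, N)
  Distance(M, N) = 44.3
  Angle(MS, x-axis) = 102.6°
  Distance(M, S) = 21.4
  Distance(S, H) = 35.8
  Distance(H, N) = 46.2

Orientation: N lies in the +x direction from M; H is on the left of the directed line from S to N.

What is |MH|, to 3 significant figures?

48.4

Checks: M.y = 0.00, N.y = 0.00 ✓; |SH| = 35.80 ✓; |HN| = 46.20 ✓.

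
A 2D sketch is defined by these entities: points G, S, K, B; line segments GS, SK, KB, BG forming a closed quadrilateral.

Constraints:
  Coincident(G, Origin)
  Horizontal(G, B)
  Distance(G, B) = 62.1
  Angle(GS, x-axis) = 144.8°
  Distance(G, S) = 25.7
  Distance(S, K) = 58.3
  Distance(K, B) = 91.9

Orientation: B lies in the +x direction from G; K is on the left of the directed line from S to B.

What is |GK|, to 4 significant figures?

68.76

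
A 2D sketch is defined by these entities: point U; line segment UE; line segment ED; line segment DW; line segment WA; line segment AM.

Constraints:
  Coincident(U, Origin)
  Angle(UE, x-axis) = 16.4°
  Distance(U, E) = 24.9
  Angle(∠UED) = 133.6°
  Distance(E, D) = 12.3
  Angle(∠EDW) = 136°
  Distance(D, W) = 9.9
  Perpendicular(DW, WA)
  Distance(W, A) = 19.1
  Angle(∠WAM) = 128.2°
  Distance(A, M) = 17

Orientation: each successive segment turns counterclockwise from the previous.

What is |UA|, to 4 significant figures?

23.47

U is at the origin; UE runs at 16.4° with length 24.9, so E = (23.89, 7.030). ∠UED = 133.6° gives ED at 62.80° from the x-axis; with |ED| = 12.3, D = (29.51, 17.97). ∠EDW = 136.0° gives DW at 106.8° from the x-axis; with |DW| = 9.9, W = (26.65, 27.45). DW ⟂ WA, so WA runs at -163.2°; with |WA| = 19.1, A = (8.363, 21.93). Then |UA| = |A − U| = 23.47.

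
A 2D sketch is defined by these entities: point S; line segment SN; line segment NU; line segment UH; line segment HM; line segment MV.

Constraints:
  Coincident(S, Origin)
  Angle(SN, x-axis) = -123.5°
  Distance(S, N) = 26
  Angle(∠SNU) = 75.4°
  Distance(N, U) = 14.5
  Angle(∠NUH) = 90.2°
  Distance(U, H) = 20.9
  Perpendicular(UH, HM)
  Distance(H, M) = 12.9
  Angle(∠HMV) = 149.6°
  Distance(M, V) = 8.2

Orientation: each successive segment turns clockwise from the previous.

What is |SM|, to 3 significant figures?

6.45

S is at the origin; SN runs at -123.5° with length 26.0, so N = (-14.4, -21.7). ∠SNU = 75.4° gives NU at 132° from the x-axis; with |NU| = 14.5, U = (-24.0, -10.9). ∠NUH = 90.2° gives UH at 42.1° from the x-axis; with |UH| = 20.9, H = (-8.53, 3.12). The perpendicularity gives HM at right angles to UH, so HM runs at -47.9°; with |HM| = 12.9, M = (0.122, -6.45). Then |SM| = |M − S| = 6.45.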